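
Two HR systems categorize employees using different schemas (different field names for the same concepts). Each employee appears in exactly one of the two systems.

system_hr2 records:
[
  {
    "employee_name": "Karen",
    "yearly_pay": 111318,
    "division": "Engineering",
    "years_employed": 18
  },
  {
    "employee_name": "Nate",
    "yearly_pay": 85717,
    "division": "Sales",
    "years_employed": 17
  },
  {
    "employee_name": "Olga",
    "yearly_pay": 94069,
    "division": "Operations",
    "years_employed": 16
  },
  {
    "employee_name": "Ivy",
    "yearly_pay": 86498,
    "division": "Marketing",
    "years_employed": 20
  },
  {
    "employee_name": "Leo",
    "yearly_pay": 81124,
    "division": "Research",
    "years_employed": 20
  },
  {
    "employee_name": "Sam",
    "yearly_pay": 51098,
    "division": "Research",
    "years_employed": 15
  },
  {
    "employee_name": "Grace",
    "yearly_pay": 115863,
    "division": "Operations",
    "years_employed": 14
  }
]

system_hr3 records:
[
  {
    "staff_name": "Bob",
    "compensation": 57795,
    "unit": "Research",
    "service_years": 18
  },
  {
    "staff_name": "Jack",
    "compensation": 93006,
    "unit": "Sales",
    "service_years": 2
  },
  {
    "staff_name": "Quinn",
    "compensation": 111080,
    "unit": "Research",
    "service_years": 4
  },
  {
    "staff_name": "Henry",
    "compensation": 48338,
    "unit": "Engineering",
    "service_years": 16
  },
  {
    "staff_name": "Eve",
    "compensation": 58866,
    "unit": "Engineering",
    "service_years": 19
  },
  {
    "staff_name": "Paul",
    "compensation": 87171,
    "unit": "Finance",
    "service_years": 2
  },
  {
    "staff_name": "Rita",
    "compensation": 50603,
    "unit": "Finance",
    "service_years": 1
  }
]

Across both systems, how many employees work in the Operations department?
2

Schema mapping: "division" (system_hr2) = "unit" (system_hr3) = department

Operations employees in system_hr2: 2
Operations employees in system_hr3: 0

Total in Operations: 2 + 0 = 2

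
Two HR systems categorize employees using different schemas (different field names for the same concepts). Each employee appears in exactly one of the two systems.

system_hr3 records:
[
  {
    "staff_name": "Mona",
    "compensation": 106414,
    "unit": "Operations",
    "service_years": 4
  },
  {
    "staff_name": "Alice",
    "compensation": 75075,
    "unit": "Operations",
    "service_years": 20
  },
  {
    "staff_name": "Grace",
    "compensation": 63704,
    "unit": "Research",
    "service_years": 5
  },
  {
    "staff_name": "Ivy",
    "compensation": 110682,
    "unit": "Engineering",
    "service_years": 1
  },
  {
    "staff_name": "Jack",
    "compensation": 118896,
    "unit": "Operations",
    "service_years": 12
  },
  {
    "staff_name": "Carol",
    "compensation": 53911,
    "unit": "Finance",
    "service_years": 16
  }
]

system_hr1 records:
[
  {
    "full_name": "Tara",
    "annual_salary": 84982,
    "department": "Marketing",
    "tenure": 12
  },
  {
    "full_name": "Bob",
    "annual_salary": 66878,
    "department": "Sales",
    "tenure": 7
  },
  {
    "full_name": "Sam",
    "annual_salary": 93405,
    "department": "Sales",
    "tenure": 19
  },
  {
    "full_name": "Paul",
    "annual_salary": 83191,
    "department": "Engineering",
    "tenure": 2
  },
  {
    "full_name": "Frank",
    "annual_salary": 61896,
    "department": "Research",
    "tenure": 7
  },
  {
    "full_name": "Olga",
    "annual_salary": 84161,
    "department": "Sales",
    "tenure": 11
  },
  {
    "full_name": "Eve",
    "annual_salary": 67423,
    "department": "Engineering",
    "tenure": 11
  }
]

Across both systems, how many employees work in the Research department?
2

Schema mapping: "unit" (system_hr3) = "department" (system_hr1) = department

Research employees in system_hr3: 1
Research employees in system_hr1: 1

Total in Research: 1 + 1 = 2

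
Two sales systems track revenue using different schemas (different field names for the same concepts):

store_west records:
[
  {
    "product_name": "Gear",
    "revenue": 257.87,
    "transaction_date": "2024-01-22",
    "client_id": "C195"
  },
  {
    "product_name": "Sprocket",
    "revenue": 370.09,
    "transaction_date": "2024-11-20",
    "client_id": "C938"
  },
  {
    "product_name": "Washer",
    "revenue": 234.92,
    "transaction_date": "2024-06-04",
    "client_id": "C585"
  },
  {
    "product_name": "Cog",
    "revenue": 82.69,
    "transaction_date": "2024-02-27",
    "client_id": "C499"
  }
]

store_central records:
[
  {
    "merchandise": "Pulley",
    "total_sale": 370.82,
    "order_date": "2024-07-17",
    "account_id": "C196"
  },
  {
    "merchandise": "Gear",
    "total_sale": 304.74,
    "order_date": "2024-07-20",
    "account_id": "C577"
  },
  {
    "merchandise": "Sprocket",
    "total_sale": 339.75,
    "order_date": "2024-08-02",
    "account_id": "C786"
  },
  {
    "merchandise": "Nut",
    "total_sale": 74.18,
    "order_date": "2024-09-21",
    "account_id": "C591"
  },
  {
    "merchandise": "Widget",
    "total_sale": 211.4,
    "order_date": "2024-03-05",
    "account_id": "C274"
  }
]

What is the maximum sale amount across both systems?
370.82

Reconcile: "revenue" (store_west) = "total_sale" (store_central) = sale amount

Maximum in store_west: 370.09
Maximum in store_central: 370.82

Overall maximum: max(370.09, 370.82) = 370.82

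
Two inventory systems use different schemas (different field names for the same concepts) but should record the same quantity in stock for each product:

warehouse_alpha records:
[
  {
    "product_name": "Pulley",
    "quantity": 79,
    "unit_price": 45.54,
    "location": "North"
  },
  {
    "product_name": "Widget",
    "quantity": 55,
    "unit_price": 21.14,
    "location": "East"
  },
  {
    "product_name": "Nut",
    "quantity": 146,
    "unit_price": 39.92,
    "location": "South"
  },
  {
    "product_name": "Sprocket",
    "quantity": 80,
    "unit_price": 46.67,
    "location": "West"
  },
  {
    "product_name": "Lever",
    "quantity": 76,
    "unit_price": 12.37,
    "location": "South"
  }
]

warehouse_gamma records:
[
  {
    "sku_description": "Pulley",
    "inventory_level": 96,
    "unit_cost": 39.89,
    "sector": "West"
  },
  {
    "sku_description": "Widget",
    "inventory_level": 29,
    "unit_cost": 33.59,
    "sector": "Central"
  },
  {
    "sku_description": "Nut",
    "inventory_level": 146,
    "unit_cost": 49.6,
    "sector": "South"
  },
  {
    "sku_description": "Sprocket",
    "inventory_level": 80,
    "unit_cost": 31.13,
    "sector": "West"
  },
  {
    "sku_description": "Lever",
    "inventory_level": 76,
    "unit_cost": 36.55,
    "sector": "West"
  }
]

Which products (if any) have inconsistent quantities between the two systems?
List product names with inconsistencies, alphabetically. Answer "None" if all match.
Pulley, Widget

Schema mappings:
- "product_name" (warehouse_alpha) = "sku_description" (warehouse_gamma) = product name
- "quantity" (warehouse_alpha) = "inventory_level" (warehouse_gamma) = quantity

Comparison:
  Pulley: 79 vs 96 - MISMATCH
  Widget: 55 vs 29 - MISMATCH
  Nut: 146 vs 146 - MATCH
  Sprocket: 80 vs 80 - MATCH
  Lever: 76 vs 76 - MATCH

Products with inconsistencies: Pulley, Widget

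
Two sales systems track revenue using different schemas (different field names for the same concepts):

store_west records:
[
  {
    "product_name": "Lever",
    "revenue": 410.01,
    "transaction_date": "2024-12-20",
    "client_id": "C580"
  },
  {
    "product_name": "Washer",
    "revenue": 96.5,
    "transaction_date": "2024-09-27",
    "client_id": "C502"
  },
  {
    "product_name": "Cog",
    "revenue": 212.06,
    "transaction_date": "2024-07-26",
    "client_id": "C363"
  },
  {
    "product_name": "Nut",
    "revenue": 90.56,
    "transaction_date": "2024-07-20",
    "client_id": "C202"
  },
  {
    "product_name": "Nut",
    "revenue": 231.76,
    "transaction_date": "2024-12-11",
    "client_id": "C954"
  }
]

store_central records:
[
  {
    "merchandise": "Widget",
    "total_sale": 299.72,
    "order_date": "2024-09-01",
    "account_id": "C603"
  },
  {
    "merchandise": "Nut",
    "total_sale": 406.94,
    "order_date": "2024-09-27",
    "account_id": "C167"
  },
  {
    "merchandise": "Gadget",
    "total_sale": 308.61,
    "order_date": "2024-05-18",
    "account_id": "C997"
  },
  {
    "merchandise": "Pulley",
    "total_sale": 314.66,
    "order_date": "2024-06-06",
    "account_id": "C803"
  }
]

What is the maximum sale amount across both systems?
410.01

Reconcile: "revenue" (store_west) = "total_sale" (store_central) = sale amount

Maximum in store_west: 410.01
Maximum in store_central: 406.94

Overall maximum: max(410.01, 406.94) = 410.01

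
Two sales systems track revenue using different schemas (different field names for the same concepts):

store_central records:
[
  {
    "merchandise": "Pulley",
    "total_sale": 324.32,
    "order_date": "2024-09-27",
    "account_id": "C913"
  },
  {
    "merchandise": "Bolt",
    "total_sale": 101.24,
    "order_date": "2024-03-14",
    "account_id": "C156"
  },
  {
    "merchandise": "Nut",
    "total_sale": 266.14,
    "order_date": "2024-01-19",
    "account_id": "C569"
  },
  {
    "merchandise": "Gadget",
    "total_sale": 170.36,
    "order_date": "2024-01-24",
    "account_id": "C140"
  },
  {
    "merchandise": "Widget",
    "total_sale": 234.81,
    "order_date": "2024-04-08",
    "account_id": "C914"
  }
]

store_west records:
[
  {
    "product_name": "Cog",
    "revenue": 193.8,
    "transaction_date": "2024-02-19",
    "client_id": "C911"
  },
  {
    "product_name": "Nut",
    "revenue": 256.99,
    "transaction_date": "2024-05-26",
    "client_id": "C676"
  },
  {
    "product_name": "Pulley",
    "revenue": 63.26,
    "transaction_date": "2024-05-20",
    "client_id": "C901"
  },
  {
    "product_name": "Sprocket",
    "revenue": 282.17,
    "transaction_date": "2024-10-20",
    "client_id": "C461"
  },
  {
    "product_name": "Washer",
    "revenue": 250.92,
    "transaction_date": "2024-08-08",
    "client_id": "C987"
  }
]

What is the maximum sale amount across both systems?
324.32

Reconcile: "total_sale" (store_central) = "revenue" (store_west) = sale amount

Maximum in store_central: 324.32
Maximum in store_west: 282.17

Overall maximum: max(324.32, 282.17) = 324.32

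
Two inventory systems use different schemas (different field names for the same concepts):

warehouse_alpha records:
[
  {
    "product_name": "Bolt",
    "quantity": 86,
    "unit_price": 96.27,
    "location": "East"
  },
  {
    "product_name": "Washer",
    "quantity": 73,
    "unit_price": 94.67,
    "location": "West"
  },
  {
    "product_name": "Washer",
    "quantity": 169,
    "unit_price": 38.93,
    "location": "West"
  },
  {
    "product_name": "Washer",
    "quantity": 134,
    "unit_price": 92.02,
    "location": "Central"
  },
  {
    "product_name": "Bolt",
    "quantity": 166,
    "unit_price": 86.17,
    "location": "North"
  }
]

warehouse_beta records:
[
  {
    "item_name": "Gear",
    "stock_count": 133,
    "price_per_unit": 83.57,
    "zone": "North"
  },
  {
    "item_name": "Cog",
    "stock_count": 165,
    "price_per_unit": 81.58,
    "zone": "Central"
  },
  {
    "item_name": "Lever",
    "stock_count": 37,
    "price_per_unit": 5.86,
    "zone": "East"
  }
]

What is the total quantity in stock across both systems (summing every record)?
963

To reconcile these schemas, identify the field holding the quantity in stock in each system:
1. In warehouse_alpha it is "quantity"
2. In warehouse_beta it is "stock_count"

From warehouse_alpha: 86 + 73 + 169 + 134 + 166 = 628
From warehouse_beta: 133 + 165 + 37 = 335

Total: 628 + 335 = 963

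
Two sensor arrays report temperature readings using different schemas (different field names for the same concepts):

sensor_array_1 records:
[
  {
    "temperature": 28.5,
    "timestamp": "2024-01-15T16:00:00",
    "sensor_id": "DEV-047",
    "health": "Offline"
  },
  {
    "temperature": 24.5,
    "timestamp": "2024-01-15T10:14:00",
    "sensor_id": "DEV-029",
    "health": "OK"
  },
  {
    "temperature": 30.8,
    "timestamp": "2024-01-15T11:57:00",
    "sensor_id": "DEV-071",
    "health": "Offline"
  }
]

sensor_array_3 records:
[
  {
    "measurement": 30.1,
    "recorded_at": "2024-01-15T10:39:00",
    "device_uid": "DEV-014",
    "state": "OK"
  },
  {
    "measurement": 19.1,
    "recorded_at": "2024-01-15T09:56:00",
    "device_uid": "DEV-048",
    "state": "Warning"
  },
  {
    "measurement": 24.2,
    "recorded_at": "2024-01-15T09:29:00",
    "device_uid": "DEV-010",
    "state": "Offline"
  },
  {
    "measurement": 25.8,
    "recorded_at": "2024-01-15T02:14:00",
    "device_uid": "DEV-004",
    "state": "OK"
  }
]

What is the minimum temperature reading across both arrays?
19.1

Schema mapping: "temperature" (sensor_array_1) = "measurement" (sensor_array_3) = temperature reading

Minimum in sensor_array_1: 24.5
Minimum in sensor_array_3: 19.1

Overall minimum: min(24.5, 19.1) = 19.1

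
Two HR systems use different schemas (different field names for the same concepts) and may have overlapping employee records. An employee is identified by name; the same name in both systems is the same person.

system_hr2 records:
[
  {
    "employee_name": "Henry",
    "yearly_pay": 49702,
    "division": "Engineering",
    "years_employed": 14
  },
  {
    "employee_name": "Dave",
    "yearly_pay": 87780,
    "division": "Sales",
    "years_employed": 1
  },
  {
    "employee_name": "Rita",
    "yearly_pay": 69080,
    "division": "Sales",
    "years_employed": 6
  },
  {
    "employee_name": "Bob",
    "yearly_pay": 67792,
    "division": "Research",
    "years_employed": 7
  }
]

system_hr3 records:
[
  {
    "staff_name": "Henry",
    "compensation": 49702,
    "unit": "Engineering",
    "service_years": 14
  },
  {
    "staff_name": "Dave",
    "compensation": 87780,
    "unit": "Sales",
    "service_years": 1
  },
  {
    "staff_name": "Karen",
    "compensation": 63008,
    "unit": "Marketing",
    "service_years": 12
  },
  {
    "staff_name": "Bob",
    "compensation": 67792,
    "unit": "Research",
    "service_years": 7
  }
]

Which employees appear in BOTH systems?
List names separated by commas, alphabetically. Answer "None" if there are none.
Bob, Dave, Henry

Schema mapping: "employee_name" (system_hr2) = "staff_name" (system_hr3) = employee name

Names in system_hr2: ['Bob', 'Dave', 'Henry', 'Rita']
Names in system_hr3: ['Bob', 'Dave', 'Henry', 'Karen']

Intersection: ['Bob', 'Dave', 'Henry']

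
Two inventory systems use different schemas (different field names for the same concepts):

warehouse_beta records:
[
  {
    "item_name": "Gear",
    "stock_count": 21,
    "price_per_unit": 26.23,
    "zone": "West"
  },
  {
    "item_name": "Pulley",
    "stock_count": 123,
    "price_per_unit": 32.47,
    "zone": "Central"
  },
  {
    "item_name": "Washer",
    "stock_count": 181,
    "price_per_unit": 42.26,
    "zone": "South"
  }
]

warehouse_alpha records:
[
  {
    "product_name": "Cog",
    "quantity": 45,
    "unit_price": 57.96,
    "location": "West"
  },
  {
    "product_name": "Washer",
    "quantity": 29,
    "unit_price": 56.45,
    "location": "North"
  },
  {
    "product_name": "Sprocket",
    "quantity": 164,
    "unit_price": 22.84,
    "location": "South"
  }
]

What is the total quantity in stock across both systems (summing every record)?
563

To reconcile these schemas, identify the field holding the quantity in stock in each system:
1. In warehouse_beta it is "stock_count"
2. In warehouse_alpha it is "quantity"

From warehouse_beta: 21 + 123 + 181 = 325
From warehouse_alpha: 45 + 29 + 164 = 238

Total: 325 + 238 = 563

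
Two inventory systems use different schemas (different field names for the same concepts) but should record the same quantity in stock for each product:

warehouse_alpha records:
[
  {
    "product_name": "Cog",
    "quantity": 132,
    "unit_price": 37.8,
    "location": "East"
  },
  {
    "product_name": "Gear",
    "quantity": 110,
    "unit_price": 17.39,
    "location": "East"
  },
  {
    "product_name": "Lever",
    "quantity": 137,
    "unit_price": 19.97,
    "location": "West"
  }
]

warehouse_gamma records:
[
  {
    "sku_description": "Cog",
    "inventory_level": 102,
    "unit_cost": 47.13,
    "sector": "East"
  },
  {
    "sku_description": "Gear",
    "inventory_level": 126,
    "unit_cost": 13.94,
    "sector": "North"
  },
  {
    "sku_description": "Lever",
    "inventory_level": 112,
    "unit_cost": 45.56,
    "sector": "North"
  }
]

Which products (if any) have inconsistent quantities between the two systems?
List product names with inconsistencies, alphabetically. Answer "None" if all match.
Cog, Gear, Lever

Schema mappings:
- "product_name" (warehouse_alpha) = "sku_description" (warehouse_gamma) = product name
- "quantity" (warehouse_alpha) = "inventory_level" (warehouse_gamma) = quantity

Comparison:
  Cog: 132 vs 102 - MISMATCH
  Gear: 110 vs 126 - MISMATCH
  Lever: 137 vs 112 - MISMATCH

Products with inconsistencies: Cog, Gear, Lever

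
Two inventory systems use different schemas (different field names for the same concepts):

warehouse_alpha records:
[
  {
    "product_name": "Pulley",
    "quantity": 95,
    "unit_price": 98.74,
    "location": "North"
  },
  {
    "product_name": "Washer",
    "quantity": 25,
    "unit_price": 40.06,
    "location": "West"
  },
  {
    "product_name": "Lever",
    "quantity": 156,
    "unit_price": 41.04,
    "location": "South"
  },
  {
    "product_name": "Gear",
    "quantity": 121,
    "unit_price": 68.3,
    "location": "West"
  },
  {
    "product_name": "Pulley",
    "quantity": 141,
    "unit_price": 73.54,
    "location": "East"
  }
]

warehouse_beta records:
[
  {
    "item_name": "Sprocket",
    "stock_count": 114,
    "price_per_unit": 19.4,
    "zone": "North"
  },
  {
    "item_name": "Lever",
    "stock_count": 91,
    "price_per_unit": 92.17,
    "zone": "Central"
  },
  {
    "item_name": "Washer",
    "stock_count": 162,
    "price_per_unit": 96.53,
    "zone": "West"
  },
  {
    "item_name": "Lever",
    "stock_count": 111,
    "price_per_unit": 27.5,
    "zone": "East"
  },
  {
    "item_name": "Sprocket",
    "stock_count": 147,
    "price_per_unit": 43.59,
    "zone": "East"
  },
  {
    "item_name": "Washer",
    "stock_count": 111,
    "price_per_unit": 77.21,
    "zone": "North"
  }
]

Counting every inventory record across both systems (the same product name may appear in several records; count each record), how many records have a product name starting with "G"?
1

Schema mapping: "product_name" (warehouse_alpha) = "item_name" (warehouse_beta) = product name

Records with product name starting with "G" in warehouse_alpha: 1
Records with product name starting with "G" in warehouse_beta: 0

Total: 1 + 0 = 1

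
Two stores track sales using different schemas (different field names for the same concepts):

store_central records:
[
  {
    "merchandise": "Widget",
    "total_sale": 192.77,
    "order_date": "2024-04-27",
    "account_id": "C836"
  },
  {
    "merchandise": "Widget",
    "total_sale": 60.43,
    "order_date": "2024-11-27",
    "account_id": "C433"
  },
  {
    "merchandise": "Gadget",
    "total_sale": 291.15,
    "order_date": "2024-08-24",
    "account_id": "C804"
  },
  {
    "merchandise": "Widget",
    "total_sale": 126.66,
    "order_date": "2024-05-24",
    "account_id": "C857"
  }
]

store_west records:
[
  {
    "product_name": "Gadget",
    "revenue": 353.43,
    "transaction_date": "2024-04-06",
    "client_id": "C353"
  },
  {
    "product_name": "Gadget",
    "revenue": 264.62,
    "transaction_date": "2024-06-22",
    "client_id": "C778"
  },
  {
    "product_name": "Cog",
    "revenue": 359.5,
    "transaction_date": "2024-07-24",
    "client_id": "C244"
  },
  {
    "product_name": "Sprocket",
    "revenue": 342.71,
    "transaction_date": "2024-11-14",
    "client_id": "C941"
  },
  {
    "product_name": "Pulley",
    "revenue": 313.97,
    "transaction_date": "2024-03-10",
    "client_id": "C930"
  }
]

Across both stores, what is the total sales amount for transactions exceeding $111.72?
2244.81

Schema mapping: "total_sale" (store_central) = "revenue" (store_west) = sale amount

Sum of sales > $111.72 in store_central: 610.58
Sum of sales > $111.72 in store_west: 1634.23

Total: 610.58 + 1634.23 = 2244.81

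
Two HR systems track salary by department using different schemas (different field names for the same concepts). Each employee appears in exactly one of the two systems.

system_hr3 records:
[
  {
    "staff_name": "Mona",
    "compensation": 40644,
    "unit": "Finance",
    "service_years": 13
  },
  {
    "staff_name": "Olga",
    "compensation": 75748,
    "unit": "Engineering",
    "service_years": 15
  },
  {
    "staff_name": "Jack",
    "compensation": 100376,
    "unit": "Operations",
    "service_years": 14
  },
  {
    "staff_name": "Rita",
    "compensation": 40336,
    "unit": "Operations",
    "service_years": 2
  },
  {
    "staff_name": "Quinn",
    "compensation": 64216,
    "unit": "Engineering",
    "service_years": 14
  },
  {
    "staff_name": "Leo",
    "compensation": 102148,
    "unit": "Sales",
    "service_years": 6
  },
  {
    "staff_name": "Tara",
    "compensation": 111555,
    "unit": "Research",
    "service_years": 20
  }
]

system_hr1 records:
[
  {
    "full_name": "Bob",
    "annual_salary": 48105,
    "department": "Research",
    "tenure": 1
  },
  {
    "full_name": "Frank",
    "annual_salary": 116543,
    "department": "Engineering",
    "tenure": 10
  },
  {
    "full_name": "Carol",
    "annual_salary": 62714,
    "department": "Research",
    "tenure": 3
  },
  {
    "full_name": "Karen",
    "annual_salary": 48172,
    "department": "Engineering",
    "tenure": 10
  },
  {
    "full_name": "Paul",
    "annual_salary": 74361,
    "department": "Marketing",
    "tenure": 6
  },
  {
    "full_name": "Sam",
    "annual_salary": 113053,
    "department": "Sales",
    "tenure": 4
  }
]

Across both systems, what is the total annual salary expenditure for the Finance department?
40644

Schema mappings:
- "unit" (system_hr3) = "department" (system_hr1) = department
- "compensation" (system_hr3) = "annual_salary" (system_hr1) = salary

Finance salaries from system_hr3: 40644
Finance salaries from system_hr1: 0

Total: 40644 + 0 = 40644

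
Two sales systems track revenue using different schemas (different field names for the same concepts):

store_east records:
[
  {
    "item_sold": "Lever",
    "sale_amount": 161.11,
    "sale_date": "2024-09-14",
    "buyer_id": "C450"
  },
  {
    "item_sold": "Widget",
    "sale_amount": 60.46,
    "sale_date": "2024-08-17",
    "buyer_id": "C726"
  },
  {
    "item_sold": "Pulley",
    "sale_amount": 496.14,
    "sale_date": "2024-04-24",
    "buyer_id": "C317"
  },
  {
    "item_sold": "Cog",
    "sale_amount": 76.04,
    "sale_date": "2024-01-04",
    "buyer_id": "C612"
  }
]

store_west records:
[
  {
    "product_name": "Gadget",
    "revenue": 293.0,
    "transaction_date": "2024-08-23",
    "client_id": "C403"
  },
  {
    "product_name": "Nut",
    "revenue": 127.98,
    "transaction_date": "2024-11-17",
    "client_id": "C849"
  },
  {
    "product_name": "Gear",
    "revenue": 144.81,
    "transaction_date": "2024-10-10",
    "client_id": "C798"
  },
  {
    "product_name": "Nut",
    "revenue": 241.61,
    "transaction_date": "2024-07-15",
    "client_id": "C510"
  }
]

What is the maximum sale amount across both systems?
496.14

Reconcile: "sale_amount" (store_east) = "revenue" (store_west) = sale amount

Maximum in store_east: 496.14
Maximum in store_west: 293.0

Overall maximum: max(496.14, 293.0) = 496.14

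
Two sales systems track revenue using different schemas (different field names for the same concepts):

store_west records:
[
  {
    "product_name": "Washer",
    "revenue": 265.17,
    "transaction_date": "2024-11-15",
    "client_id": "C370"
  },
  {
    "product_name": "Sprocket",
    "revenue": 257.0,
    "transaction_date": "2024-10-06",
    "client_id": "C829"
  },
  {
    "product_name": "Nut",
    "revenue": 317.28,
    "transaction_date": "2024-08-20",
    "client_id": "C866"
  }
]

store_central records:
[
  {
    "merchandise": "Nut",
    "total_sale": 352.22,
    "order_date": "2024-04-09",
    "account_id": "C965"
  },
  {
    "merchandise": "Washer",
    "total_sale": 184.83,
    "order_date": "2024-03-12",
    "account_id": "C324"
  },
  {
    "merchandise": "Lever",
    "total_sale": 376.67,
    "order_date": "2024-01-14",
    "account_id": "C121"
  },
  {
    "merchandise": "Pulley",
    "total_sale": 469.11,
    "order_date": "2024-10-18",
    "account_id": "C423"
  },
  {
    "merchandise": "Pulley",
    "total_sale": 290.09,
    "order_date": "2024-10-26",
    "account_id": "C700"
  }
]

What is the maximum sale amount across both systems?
469.11

Reconcile: "revenue" (store_west) = "total_sale" (store_central) = sale amount

Maximum in store_west: 317.28
Maximum in store_central: 469.11

Overall maximum: max(317.28, 469.11) = 469.11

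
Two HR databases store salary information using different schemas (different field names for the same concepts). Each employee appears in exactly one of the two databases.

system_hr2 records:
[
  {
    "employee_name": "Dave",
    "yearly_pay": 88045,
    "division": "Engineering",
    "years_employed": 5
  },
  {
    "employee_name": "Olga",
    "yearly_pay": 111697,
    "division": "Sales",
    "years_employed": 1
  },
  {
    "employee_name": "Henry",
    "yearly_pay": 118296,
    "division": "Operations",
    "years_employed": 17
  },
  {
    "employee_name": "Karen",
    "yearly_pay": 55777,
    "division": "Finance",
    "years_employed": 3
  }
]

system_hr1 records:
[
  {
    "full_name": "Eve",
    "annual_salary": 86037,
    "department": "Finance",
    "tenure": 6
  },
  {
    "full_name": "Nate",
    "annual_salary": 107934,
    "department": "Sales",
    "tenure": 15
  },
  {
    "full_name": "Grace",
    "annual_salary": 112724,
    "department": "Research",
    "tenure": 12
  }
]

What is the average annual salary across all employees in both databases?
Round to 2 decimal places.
97215.71

Schema mapping: "yearly_pay" (system_hr2) = "annual_salary" (system_hr1) = annual salary

All salaries: [88045, 111697, 118296, 55777, 86037, 107934, 112724]
Sum: 680510
Count: 7
Average: 680510 / 7 = 97215.71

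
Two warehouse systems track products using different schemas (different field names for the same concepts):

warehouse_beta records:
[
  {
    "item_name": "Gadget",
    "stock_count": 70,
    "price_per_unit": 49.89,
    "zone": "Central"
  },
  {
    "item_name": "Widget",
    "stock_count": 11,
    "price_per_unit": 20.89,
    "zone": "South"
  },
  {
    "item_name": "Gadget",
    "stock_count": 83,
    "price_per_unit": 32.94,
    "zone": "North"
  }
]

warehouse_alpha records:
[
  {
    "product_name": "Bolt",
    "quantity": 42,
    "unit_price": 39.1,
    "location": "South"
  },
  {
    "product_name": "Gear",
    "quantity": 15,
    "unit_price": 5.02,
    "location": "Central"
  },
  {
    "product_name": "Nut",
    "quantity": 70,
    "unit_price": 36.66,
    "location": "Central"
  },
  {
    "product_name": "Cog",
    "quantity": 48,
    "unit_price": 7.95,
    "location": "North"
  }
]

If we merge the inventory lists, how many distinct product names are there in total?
6

Schema mapping: "item_name" (warehouse_beta) = "product_name" (warehouse_alpha) = product name

Products in warehouse_beta: ['Gadget', 'Widget']
Products in warehouse_alpha: ['Bolt', 'Cog', 'Gear', 'Nut']

Union (unique products): ['Bolt', 'Cog', 'Gadget', 'Gear', 'Nut', 'Widget']
Count: 6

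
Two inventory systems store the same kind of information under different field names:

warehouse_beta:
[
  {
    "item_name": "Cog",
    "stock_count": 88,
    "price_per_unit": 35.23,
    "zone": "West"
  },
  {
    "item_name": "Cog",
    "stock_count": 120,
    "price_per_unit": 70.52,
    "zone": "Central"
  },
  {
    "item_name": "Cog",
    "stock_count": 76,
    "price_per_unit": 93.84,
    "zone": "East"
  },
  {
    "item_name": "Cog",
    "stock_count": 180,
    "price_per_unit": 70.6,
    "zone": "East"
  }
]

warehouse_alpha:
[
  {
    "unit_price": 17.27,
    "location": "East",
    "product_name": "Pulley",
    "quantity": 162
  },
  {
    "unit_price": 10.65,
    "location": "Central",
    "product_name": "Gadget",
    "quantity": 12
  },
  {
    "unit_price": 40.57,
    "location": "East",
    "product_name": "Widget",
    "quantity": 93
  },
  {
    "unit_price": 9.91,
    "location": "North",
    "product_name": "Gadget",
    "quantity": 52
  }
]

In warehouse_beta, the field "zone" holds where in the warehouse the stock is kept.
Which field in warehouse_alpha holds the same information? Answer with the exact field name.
location

In warehouse_beta, "zone" holds where in the warehouse the stock is kept.
The fields in warehouse_alpha are: "unit_price", "location", "product_name", "quantity".
"location" is the match: the name refers to the same concept and its values are area labels (e.g. 'Central', 'East').
The other fields ("unit_price", "product_name", "quantity") hold different kinds of data.

So "zone" in warehouse_beta corresponds to "location" in warehouse_alpha.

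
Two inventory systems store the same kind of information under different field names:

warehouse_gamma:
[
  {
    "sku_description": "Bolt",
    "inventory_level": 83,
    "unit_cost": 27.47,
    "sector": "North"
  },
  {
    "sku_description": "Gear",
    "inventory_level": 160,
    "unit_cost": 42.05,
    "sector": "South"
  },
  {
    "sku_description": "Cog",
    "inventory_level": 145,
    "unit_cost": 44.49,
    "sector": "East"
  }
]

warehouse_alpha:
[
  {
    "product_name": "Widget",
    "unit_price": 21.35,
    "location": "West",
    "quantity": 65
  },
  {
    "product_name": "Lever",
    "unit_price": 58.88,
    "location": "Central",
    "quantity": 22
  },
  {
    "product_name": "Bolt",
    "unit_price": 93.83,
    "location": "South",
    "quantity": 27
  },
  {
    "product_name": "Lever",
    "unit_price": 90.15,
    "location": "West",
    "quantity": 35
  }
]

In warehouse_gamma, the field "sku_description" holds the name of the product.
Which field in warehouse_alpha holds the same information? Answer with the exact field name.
product_name

In warehouse_gamma, "sku_description" holds the name of the product.
The fields in warehouse_alpha are: "product_name", "unit_price", "location", "quantity".
"product_name" is the match: the name refers to the same concept and its values are product-name strings (e.g. 'Bolt', 'Lever').
The other fields ("unit_price", "location", "quantity") hold different kinds of data.

So "sku_description" in warehouse_gamma corresponds to "product_name" in warehouse_alpha.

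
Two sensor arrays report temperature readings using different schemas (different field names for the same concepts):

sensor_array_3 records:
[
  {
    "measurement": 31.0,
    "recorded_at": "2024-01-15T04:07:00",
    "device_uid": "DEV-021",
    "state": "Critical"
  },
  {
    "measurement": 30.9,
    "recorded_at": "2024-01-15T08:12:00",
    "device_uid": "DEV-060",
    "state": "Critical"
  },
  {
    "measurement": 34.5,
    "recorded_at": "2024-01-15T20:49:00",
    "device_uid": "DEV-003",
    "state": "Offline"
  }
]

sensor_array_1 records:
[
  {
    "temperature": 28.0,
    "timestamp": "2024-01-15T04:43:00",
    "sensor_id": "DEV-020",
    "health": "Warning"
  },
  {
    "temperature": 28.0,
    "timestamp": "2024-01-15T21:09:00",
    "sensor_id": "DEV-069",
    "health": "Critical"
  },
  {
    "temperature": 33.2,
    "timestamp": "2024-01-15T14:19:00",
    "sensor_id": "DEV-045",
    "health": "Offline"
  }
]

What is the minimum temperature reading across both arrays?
28.0

Schema mapping: "measurement" (sensor_array_3) = "temperature" (sensor_array_1) = temperature reading

Minimum in sensor_array_3: 30.9
Minimum in sensor_array_1: 28.0

Overall minimum: min(30.9, 28.0) = 28.0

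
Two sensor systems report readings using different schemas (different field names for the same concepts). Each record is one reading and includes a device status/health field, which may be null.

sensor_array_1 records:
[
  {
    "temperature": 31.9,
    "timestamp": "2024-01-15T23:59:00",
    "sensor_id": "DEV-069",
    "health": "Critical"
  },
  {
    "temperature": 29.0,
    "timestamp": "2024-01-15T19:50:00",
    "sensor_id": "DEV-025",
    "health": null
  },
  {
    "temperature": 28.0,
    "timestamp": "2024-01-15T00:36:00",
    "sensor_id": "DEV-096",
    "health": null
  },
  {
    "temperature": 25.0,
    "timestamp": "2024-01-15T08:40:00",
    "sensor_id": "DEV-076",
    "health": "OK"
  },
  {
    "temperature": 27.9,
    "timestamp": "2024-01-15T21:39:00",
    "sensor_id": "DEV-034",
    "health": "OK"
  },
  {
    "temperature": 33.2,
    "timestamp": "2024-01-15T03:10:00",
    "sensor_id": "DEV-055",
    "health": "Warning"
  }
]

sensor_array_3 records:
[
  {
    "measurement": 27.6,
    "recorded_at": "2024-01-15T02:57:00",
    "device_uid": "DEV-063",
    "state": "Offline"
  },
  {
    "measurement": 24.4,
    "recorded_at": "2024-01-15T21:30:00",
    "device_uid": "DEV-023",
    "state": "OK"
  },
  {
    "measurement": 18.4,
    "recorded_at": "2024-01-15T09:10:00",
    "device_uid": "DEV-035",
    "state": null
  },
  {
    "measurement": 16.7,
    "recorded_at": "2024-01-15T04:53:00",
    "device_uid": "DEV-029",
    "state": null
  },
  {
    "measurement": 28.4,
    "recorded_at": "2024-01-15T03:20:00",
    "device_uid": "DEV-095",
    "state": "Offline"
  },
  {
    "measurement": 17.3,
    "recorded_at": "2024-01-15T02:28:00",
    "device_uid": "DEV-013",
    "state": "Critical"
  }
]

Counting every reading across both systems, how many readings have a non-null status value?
8

Schema mapping: "health" (sensor_array_1) = "state" (sensor_array_3) = status

Non-null in sensor_array_1: 4
Non-null in sensor_array_3: 4

Total non-null: 4 + 4 = 8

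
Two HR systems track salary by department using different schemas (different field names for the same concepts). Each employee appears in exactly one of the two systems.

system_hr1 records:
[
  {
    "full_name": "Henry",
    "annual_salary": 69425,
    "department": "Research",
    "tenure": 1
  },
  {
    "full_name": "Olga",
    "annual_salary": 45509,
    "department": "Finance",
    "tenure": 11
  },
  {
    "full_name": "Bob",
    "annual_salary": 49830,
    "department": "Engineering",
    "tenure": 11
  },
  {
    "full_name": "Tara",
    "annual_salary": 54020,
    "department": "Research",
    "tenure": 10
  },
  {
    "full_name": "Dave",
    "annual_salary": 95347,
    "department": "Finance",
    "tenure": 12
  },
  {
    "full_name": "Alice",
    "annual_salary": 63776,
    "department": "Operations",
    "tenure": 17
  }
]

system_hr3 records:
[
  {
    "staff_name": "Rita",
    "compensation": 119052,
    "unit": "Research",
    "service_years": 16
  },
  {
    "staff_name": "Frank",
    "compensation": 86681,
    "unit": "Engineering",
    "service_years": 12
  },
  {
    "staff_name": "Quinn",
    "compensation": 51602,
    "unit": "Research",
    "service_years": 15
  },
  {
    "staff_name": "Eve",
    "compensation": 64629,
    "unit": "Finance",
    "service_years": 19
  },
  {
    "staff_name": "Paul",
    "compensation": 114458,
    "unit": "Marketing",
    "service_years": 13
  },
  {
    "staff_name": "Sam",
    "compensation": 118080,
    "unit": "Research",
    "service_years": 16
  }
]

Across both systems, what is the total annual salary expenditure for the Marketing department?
114458

Schema mappings:
- "department" (system_hr1) = "unit" (system_hr3) = department
- "annual_salary" (system_hr1) = "compensation" (system_hr3) = salary

Marketing salaries from system_hr1: 0
Marketing salaries from system_hr3: 114458

Total: 0 + 114458 = 114458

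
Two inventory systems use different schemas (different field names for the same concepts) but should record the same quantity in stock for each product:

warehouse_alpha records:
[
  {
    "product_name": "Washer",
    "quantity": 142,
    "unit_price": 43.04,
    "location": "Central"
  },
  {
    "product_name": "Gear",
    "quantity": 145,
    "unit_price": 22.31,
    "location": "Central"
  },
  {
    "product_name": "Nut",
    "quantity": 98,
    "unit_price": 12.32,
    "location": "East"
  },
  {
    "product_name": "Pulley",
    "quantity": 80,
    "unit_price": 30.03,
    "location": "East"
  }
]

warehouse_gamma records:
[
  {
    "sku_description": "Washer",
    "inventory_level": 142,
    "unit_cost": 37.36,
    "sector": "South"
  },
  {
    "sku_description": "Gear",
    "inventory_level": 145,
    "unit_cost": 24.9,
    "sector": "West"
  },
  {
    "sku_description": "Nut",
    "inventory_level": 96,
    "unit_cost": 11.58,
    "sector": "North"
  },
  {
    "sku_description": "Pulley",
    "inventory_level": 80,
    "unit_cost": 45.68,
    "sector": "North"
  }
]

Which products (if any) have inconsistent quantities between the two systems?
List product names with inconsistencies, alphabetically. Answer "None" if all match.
Nut

Schema mappings:
- "product_name" (warehouse_alpha) = "sku_description" (warehouse_gamma) = product name
- "quantity" (warehouse_alpha) = "inventory_level" (warehouse_gamma) = quantity

Comparison:
  Washer: 142 vs 142 - MATCH
  Gear: 145 vs 145 - MATCH
  Nut: 98 vs 96 - MISMATCH
  Pulley: 80 vs 80 - MATCH

Products with inconsistencies: Nut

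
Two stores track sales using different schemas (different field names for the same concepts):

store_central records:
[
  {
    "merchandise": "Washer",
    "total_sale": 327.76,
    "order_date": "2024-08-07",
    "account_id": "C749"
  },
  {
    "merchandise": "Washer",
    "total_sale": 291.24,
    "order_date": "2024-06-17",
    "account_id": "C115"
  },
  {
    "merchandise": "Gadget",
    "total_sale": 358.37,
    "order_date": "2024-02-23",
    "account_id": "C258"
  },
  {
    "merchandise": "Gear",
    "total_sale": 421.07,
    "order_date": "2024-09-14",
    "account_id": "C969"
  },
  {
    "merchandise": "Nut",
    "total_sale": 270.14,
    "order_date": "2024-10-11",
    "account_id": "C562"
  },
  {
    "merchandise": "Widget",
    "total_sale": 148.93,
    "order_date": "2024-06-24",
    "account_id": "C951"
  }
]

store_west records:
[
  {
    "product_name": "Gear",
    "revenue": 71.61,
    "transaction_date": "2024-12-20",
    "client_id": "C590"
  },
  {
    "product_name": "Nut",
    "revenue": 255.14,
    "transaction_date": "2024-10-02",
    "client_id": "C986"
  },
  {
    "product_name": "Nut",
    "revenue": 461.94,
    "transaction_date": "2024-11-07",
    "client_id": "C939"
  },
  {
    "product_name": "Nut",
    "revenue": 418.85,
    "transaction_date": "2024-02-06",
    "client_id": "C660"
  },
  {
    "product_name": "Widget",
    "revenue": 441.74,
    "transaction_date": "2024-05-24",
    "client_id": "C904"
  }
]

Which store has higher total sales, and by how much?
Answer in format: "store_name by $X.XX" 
store_central by $168.23

Schema mapping: "total_sale" (store_central) = "revenue" (store_west) = sale amount

Total for store_central: 1817.51
Total for store_west: 1649.28

Difference: |1817.51 - 1649.28| = 168.23
store_central has higher sales by $168.23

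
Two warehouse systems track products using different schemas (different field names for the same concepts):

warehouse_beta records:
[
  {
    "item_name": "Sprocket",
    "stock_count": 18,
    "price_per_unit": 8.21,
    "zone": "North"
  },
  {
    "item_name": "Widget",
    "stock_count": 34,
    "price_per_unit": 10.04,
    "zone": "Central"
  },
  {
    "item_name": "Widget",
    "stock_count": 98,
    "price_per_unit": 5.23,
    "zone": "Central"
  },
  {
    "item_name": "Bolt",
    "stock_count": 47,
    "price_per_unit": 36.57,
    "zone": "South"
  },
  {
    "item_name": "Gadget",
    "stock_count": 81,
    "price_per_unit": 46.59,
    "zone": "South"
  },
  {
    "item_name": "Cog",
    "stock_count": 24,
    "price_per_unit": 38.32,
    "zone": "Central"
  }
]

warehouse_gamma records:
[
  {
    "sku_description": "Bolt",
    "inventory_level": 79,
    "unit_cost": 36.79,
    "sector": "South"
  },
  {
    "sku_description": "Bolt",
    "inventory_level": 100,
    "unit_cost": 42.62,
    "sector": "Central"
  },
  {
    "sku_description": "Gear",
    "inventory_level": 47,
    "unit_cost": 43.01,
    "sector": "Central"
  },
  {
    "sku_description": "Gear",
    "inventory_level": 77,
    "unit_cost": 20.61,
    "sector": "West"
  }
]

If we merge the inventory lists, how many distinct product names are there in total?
6

Schema mapping: "item_name" (warehouse_beta) = "sku_description" (warehouse_gamma) = product name

Products in warehouse_beta: ['Bolt', 'Cog', 'Gadget', 'Sprocket', 'Widget']
Products in warehouse_gamma: ['Bolt', 'Gear']

Union (unique products): ['Bolt', 'Cog', 'Gadget', 'Gear', 'Sprocket', 'Widget']
Count: 6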